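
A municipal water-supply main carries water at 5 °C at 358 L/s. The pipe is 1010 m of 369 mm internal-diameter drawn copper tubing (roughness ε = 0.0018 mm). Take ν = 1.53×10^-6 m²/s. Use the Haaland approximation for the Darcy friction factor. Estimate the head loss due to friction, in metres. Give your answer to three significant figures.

V = 4Q/(πD²) = 4·0.358/(π·0.369²) = 3.348 m/s
Re = VD/ν = 3.348·0.369/1.53×10^-6 = 8.07×10^5 → turbulent
ε/D = 0.0018/369 = 4.88×10^-6
Haaland: f = 0.01209
h_f = f(L/D)V²/(2g) = 0.01209·(1010/0.369)·3.348²/(2·9.81) = 18.90 m

h_f ≈ 18.9 m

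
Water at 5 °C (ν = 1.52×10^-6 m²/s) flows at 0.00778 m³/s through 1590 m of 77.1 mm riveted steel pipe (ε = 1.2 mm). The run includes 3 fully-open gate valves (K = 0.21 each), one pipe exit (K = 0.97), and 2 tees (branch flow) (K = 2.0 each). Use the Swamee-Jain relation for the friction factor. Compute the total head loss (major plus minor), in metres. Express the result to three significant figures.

V = 4Q/(πD²) = 1.666 m/s; V²/2g = 0.1415 m
Re = 8.45×10^4, ε/D = 0.0156 → f = 0.04508 (Swamee-Jain)
Major: h_f = f(L/D)·V²/2g = 0.04508·20623·0.1415 = 131.6 m
Minor: ΣK = 5.60; h_m = ΣK·V²/2g = 0.7926 m
Total H_L = 131.6 + 0.7926 = 132.4 m

H_L ≈ 132 m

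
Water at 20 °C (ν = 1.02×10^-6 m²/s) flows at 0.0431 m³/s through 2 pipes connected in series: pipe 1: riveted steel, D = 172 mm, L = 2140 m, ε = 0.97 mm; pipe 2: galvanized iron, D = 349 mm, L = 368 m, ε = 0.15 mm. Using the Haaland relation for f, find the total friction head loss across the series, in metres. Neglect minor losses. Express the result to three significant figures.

H ≈ 69.6 m

Pipe 1: V = 1.855 m/s, Re = 3.13×10^5, ε/D = 0.00564, f = 0.03182, h_1 = f(L/D)V²/2g = 69.44 m
Pipe 2: V = 0.4505 m/s, Re = 1.54×10^5, ε/D = 4.30×10^-4, f = 0.01875, h_2 = f(L/D)V²/2g = 0.2045 m
Series → Q common, losses add: H = Σh = 69.65 m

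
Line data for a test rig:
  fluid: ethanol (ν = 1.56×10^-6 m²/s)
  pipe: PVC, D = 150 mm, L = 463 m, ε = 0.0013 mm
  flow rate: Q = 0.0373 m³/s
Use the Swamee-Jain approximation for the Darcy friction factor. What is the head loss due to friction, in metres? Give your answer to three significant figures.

V = 4Q/(πD²) = 4·0.0373/(π·0.150²) = 2.111 m/s
Re = VD/ν = 2.111·0.150/1.56×10^-6 = 2.03×10^5 → turbulent
ε/D = 0.0013/150 = 8.67×10^-6
Swamee-Jain: f = 0.01557
h_f = f(L/D)V²/(2g) = 0.01557·(463/0.150)·2.111²/(2·9.81) = 10.91 m

h_f ≈ 10.9 m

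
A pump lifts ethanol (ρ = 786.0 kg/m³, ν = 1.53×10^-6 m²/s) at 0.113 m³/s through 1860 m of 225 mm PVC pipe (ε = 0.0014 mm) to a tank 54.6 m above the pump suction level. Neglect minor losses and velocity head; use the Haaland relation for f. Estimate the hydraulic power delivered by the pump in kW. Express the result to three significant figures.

V = 4Q/(πD²) = 2.842 m/s; Re = 4.18×10^5; ε/D = 6.22×10^-6; f = 0.01355
h_f = f(L/D)V²/2g = 46.12 m
Total head H = z + h_f = 54.6 + 46.12 = 100.7 m
P_hyd = ρgQH = 786.0·9.81·0.113·100.7 = 87.76 kW

P_hyd ≈ 87.8 kW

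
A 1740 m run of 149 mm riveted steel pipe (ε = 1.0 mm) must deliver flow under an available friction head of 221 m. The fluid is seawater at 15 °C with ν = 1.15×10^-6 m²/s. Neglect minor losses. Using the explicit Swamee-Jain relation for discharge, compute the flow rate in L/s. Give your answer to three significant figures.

Swamee-Jain (Type II): Q = -0.965·√(gD⁵h_f/L)·ln[ε/(3.7D) + √(3.17ν²L/(gD³h_f))]
√(gD⁵h_f/L) = √(9.81·0.149⁵·221/1740) = 0.009566
ε/(3.7D) = 0.00181; √(3.17ν²L/(gD³h_f)) = 3.19×10^-5
Q = -0.965·0.009566·ln(0.001846) = 0.05811 m³/s
Check: V = 3.33 m/s, Re = 4.32×10^5, f = 0.03355, h_f = 222 m ≈ 221 m ✓

Q ≈ 58.1 L/s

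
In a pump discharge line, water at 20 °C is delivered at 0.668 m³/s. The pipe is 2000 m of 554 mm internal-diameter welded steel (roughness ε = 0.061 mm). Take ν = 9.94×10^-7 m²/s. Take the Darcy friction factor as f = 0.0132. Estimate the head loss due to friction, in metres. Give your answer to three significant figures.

V = 4Q/(πD²) = 4·0.668/(π·0.554²) = 2.771 m/s
h_f = f(L/D)V²/(2g) = 0.01320·(2000/0.554)·2.771²/(2·9.81) = 18.65 m

h_f ≈ 18.7 m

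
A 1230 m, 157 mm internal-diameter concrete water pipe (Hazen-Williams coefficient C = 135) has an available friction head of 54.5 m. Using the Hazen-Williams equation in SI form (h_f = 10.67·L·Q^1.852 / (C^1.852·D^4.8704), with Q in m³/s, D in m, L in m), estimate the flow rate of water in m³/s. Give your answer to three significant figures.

Q ≈ 0.0537 m³/s

Rearranging: Q = [h_f·C^1.852·D^4.8704 / (10.67·L)]^(1/1.852)
Q = [54.5·135^1.852·0.157^4.8704 / (10.67·1230)]^0.540 = 0.05367 m³/s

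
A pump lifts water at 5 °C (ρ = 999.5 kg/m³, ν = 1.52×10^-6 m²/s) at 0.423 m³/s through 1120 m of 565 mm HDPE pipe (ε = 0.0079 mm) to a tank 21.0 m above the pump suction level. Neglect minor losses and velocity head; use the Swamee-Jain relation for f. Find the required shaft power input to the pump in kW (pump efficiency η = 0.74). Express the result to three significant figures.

V = 4Q/(πD²) = 1.687 m/s; Re = 6.27×10^5; ε/D = 1.40×10^-5; f = 0.01283
h_f = f(L/D)V²/2g = 3.690 m
Total head H = z + h_f = 21.0 + 3.690 = 24.69 m
P_hyd = ρgQH = 999.5·9.81·0.423·24.69 = 102.4 kW
P_shaft = P_hyd/η = 102.4/0.74 = 138.4 kW

P_shaft ≈ 138 kW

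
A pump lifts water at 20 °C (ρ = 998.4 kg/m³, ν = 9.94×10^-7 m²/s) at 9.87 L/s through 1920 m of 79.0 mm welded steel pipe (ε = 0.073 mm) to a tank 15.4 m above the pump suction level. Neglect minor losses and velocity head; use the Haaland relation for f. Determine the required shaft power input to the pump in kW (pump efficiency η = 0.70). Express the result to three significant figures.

V = 4Q/(πD²) = 2.014 m/s; Re = 1.60×10^5; ε/D = 9.24×10^-4; f = 0.02089
h_f = f(L/D)V²/2g = 104.9 m
Total head H = z + h_f = 15.4 + 104.9 = 120.3 m
P_hyd = ρgQH = 998.4·9.81·0.00987·120.3 = 11.63 kW
P_shaft = P_hyd/η = 11.63/0.70 = 16.62 kW

P_shaft ≈ 16.6 kW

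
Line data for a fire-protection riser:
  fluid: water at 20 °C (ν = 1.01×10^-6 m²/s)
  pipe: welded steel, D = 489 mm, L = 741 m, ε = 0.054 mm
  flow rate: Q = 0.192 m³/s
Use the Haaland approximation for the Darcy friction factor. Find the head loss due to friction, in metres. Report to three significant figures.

h_f ≈ 1.16 m

V = 4Q/(πD²) = 4·0.192/(π·0.489²) = 1.022 m/s
Re = VD/ν = 1.022·0.489/1.01×10^-6 = 4.95×10^5 → turbulent
ε/D = 0.054/489 = 1.10×10^-4
Haaland: f = 0.01440
h_f = f(L/D)V²/(2g) = 0.01440·(741/0.489)·1.022²/(2·9.81) = 1.162 m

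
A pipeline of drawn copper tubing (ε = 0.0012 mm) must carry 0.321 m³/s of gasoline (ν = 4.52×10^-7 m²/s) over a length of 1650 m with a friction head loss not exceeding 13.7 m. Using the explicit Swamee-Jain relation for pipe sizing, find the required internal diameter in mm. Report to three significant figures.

D ≈ 405 mm

Swamee-Jain (Type III): D = 0.66·[ε^1.25·(LQ²/(gh_f))^4.75 + ν·Q^9.4·(L/(gh_f))^5.2]^0.04
LQ²/(gh_f) = 1.265; L/(gh_f) = 12.28
Term 1 = ε^1.25·(…)^4.75 = 1.21×10^-7; Term 2 = ν·Q^9.4·(…)^5.2 = 4.78×10^-6
D = 0.66·(1.21×10^-7 + 4.78×10^-6)^0.04 = 0.4047 m = 405 mm
Check: V = 2.50 m/s, Re = 2.23×10^6, f = 0.01031, h_f = 13.3 m ≈ 13.7 m ✓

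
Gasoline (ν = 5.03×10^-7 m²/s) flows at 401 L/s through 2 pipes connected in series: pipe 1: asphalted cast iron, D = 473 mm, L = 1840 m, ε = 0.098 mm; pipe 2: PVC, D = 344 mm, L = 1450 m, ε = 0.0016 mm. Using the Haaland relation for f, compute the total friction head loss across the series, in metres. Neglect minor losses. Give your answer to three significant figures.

Pipe 1: V = 2.282 m/s, Re = 2.15×10^6, ε/D = 2.07×10^-4, f = 0.01426, h_1 = f(L/D)V²/2g = 14.73 m
Pipe 2: V = 4.315 m/s, Re = 2.95×10^6, ε/D = 4.65×10^-6, f = 0.009907, h_2 = f(L/D)V²/2g = 39.62 m
Series → Q common, losses add: H = Σh = 54.35 m

H ≈ 54.3 m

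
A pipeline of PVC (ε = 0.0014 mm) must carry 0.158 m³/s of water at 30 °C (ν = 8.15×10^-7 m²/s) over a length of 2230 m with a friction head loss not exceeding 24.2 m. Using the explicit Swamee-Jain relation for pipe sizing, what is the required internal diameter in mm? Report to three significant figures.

Swamee-Jain (Type III): D = 0.66·[ε^1.25·(LQ²/(gh_f))^4.75 + ν·Q^9.4·(L/(gh_f))^5.2]^0.04
LQ²/(gh_f) = 0.2345; L/(gh_f) = 9.393
Term 1 = ε^1.25·(…)^4.75 = 4.91×10^-11; Term 2 = ν·Q^9.4·(…)^5.2 = 2.74×10^-9
D = 0.66·(4.91×10^-11 + 2.74×10^-9)^0.04 = 0.3002 m = 300 mm
Check: V = 2.23 m/s, Re = 8.22×10^5, f = 0.01210, h_f = 22.9 m ≈ 24.2 m ✓

D ≈ 300 mm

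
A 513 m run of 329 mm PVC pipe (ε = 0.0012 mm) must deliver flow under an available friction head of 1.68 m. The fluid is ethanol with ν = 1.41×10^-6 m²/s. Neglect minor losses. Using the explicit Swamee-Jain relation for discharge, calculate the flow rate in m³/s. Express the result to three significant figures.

Swamee-Jain (Type II): Q = -0.965·√(gD⁵h_f/L)·ln[ε/(3.7D) + √(3.17ν²L/(gD³h_f))]
√(gD⁵h_f/L) = √(9.81·0.329⁵·1.68/513) = 0.01113
ε/(3.7D) = 9.86×10^-7; √(3.17ν²L/(gD³h_f)) = 7.42×10^-5
Q = -0.965·0.01113·ln(7.521×10^-5) = 0.1020 m³/s
Check: V = 1.20 m/s, Re = 2.80×10^5, f = 0.01460, h_f = 1.67 m ≈ 1.68 m ✓

Q ≈ 0.102 m³/s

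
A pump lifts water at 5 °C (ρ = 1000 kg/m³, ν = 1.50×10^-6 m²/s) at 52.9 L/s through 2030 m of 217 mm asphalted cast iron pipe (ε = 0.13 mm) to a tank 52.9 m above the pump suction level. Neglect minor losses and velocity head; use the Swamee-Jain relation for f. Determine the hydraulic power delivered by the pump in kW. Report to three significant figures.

P_hyd ≈ 37.3 kW

V = 4Q/(πD²) = 1.430 m/s; Re = 2.07×10^5; ε/D = 5.99×10^-4; f = 0.01938
h_f = f(L/D)V²/2g = 18.91 m
Total head H = z + h_f = 52.9 + 18.91 = 71.81 m
P_hyd = ρgQH = 1000·9.81·0.0529·71.81 = 37.26 kW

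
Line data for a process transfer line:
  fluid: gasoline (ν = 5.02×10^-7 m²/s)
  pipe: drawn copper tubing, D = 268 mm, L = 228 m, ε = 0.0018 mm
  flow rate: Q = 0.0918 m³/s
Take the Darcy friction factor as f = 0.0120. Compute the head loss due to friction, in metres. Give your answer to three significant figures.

h_f ≈ 1.38 m

V = 4Q/(πD²) = 4·0.0918/(π·0.268²) = 1.627 m/s
h_f = f(L/D)V²/(2g) = 0.01200·(228/0.268)·1.627²/(2·9.81) = 1.378 m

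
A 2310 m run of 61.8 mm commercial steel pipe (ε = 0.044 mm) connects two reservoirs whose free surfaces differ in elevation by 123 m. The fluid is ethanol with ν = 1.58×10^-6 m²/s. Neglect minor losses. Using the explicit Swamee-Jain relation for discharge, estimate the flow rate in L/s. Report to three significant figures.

Q ≈ 5.11 L/s

Swamee-Jain (Type II): Q = -0.965·√(gD⁵h_f/L)·ln[ε/(3.7D) + √(3.17ν²L/(gD³h_f))]
√(gD⁵h_f/L) = √(9.81·0.0618⁵·123/2310) = 6.862×10^-4
ε/(3.7D) = 1.92×10^-4; √(3.17ν²L/(gD³h_f)) = 2.53×10^-4
Q = -0.965·6.862×10^-4·ln(4.458×10^-4) = 0.005109 m³/s
Check: V = 1.70 m/s, Re = 6.66×10^4, f = 0.02237, h_f = 124 m ≈ 123 m ✓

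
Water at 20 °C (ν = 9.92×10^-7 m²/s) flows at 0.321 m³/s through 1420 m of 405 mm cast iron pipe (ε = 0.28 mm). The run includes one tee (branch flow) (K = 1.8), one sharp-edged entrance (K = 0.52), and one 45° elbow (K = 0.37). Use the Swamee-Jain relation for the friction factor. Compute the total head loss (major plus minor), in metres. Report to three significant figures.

H_L ≈ 21.3 m

V = 4Q/(πD²) = 2.492 m/s; V²/2g = 0.3165 m
Re = 1.02×10^6, ε/D = 6.91×10^-4 → f = 0.01847 (Swamee-Jain)
Major: h_f = f(L/D)·V²/2g = 0.01847·3506·0.3165 = 20.49 m
Minor: ΣK = 2.69; h_m = ΣK·V²/2g = 0.8513 m
Total H_L = 20.49 + 0.8513 = 21.34 m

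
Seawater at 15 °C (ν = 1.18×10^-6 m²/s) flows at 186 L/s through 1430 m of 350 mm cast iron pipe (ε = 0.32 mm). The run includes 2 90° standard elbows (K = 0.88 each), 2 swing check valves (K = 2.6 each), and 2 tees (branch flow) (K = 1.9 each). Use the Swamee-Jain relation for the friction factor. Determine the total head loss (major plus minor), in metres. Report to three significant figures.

H_L ≈ 17.5 m

V = 4Q/(πD²) = 1.933 m/s; V²/2g = 0.1905 m
Re = 5.73×10^5, ε/D = 9.14×10^-4 → f = 0.01989 (Swamee-Jain)
Major: h_f = f(L/D)·V²/2g = 0.01989·4086·0.1905 = 15.48 m
Minor: ΣK = 10.8; h_m = ΣK·V²/2g = 2.050 m
Total H_L = 15.48 + 2.050 = 17.53 m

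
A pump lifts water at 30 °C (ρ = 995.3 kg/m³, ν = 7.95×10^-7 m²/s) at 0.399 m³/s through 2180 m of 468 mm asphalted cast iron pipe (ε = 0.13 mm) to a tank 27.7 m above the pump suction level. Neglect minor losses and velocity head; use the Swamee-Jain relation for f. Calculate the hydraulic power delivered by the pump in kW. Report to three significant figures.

V = 4Q/(πD²) = 2.319 m/s; Re = 1.37×10^6; ε/D = 2.78×10^-4; f = 0.01536
h_f = f(L/D)V²/2g = 19.62 m
Total head H = z + h_f = 27.7 + 19.62 = 47.32 m
P_hyd = ρgQH = 995.3·9.81·0.399·47.32 = 184.3 kW

P_hyd ≈ 184 kW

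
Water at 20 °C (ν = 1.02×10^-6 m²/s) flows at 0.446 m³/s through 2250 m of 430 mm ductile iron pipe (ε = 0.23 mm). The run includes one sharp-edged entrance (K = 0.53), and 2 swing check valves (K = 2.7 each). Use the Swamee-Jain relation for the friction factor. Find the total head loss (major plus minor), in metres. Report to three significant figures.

H_L ≈ 46.7 m

V = 4Q/(πD²) = 3.071 m/s; V²/2g = 0.4807 m
Re = 1.29×10^6, ε/D = 5.35×10^-4 → f = 0.01742 (Swamee-Jain)
Major: h_f = f(L/D)·V²/2g = 0.01742·5233·0.4807 = 43.81 m
Minor: ΣK = 5.93; h_m = ΣK·V²/2g = 2.851 m
Total H_L = 43.81 + 2.851 = 46.66 m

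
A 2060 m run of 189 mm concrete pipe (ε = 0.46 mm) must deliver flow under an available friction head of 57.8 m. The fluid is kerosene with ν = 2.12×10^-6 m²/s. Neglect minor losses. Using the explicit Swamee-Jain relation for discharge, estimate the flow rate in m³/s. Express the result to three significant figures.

Q ≈ 0.0566 m³/s

Swamee-Jain (Type II): Q = -0.965·√(gD⁵h_f/L)·ln[ε/(3.7D) + √(3.17ν²L/(gD³h_f))]
√(gD⁵h_f/L) = √(9.81·0.189⁵·57.8/2060) = 0.008147
ε/(3.7D) = 6.58×10^-4; √(3.17ν²L/(gD³h_f)) = 8.76×10^-5
Q = -0.965·0.008147·ln(7.454×10^-4) = 0.05662 m³/s
Check: V = 2.02 m/s, Re = 1.80×10^5, f = 0.02574, h_f = 58.2 m ≈ 57.8 m ✓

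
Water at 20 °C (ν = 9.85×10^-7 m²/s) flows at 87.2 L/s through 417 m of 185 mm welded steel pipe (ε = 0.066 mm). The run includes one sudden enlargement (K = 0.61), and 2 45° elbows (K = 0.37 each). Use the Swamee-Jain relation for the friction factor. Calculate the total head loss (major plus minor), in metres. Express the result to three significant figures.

V = 4Q/(πD²) = 3.244 m/s; V²/2g = 0.5364 m
Re = 6.09×10^5, ε/D = 3.57×10^-4 → f = 0.01661 (Swamee-Jain)
Major: h_f = f(L/D)·V²/2g = 0.01661·2254·0.5364 = 20.09 m
Minor: ΣK = 1.35; h_m = ΣK·V²/2g = 0.7241 m
Total H_L = 20.09 + 0.7241 = 20.81 m

H_L ≈ 20.8 m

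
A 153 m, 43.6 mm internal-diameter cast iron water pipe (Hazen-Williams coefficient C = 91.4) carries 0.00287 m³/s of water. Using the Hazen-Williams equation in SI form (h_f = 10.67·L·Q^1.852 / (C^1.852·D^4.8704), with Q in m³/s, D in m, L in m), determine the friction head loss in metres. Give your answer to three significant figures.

h_f ≈ 31.6 m

h_f = 10.67·153·0.00287^1.852 / (91.4^1.852·0.0436^4.8704) = 31.58 m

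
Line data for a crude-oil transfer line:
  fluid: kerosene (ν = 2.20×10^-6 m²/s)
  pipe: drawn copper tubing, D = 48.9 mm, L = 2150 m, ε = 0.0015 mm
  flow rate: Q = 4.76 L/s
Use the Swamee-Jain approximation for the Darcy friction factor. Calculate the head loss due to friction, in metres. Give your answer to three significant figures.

h_f ≈ 293 m

V = 4Q/(πD²) = 4·0.00476/(π·0.0489²) = 2.535 m/s
Re = VD/ν = 2.535·0.0489/2.20×10^-6 = 5.63×10^4 → turbulent
ε/D = 0.0015/48.9 = 3.07×10^-5
Swamee-Jain: f = 0.02035
h_f = f(L/D)V²/(2g) = 0.02035·(2150/0.0489)·2.535²/(2·9.81) = 292.9 m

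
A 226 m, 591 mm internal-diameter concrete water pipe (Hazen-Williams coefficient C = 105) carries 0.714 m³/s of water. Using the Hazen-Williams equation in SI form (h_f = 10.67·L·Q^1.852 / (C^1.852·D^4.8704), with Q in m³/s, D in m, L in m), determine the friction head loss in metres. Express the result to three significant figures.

h_f = 10.67·226·0.714^1.852 / (105^1.852·0.591^4.8704) = 3.024 m

h_f ≈ 3.02 m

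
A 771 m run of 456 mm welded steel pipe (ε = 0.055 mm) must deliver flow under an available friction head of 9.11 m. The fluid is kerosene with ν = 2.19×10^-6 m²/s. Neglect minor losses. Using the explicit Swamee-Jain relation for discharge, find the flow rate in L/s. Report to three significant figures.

Swamee-Jain (Type II): Q = -0.965·√(gD⁵h_f/L)·ln[ε/(3.7D) + √(3.17ν²L/(gD³h_f))]
√(gD⁵h_f/L) = √(9.81·0.456⁵·9.11/771) = 0.04781
ε/(3.7D) = 3.26×10^-5; √(3.17ν²L/(gD³h_f)) = 3.72×10^-5
Q = -0.965·0.04781·ln(6.979×10^-5) = 0.4415 m³/s
Check: V = 2.70 m/s, Re = 5.63×10^5, f = 0.01452, h_f = 9.15 m ≈ 9.11 m ✓

Q ≈ 441 L/s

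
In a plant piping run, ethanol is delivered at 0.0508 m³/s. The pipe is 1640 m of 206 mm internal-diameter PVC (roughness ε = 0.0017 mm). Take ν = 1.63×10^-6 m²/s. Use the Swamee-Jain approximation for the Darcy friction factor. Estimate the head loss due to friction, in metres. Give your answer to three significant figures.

h_f ≈ 14.8 m

V = 4Q/(πD²) = 4·0.0508/(π·0.206²) = 1.524 m/s
Re = VD/ν = 1.524·0.206/1.63×10^-6 = 1.93×10^5 → turbulent
ε/D = 0.0017/206 = 8.25×10^-6
Swamee-Jain: f = 0.01572
h_f = f(L/D)V²/(2g) = 0.01572·(1640/0.206)·1.524²/(2·9.81) = 14.82 m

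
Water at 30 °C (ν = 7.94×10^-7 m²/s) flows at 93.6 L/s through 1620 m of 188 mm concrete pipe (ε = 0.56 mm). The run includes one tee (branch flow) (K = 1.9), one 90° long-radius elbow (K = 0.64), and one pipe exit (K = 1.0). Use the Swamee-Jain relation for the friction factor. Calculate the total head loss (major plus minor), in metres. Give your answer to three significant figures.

V = 4Q/(πD²) = 3.372 m/s; V²/2g = 0.5795 m
Re = 7.98×10^5, ε/D = 0.00298 → f = 0.02636 (Swamee-Jain)
Major: h_f = f(L/D)·V²/2g = 0.02636·8617·0.5795 = 131.7 m
Minor: ΣK = 3.54; h_m = ΣK·V²/2g = 2.051 m
Total H_L = 131.7 + 2.051 = 133.7 m

H_L ≈ 134 m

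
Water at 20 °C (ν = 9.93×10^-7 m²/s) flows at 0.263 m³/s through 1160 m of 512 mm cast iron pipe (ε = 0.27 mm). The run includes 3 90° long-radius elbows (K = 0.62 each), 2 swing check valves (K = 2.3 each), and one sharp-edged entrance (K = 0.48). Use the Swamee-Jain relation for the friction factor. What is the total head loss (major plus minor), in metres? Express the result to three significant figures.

H_L ≈ 3.92 m

V = 4Q/(πD²) = 1.277 m/s; V²/2g = 0.08317 m
Re = 6.59×10^5, ε/D = 5.27×10^-4 → f = 0.01773 (Swamee-Jain)
Major: h_f = f(L/D)·V²/2g = 0.01773·2266·0.08317 = 3.341 m
Minor: ΣK = 6.94; h_m = ΣK·V²/2g = 0.5772 m
Total H_L = 3.341 + 0.5772 = 3.918 m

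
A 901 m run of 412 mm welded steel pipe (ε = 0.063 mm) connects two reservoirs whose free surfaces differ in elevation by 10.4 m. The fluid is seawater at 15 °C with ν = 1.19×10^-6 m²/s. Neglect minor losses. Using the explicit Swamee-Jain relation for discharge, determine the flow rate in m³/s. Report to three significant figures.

Q ≈ 0.341 m³/s

Swamee-Jain (Type II): Q = -0.965·√(gD⁵h_f/L)·ln[ε/(3.7D) + √(3.17ν²L/(gD³h_f))]
√(gD⁵h_f/L) = √(9.81·0.412⁵·10.4/901) = 0.03666
ε/(3.7D) = 4.13×10^-5; √(3.17ν²L/(gD³h_f)) = 2.38×10^-5
Q = -0.965·0.03666·ln(6.514×10^-5) = 0.3410 m³/s
Check: V = 2.56 m/s, Re = 8.86×10^5, f = 0.01434, h_f = 10.5 m ≈ 10.4 m ✓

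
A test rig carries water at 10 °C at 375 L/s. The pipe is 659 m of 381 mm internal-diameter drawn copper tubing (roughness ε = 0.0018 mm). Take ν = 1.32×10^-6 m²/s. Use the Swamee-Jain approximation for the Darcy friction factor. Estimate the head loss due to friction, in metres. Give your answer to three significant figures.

h_f ≈ 11.3 m

V = 4Q/(πD²) = 4·0.375/(π·0.381²) = 3.289 m/s
Re = VD/ν = 3.289·0.381/1.32×10^-6 = 9.49×10^5 → turbulent
ε/D = 0.0018/381 = 4.72×10^-6
Swamee-Jain: f = 0.01182
h_f = f(L/D)V²/(2g) = 0.01182·(659/0.381)·3.289²/(2·9.81) = 11.28 m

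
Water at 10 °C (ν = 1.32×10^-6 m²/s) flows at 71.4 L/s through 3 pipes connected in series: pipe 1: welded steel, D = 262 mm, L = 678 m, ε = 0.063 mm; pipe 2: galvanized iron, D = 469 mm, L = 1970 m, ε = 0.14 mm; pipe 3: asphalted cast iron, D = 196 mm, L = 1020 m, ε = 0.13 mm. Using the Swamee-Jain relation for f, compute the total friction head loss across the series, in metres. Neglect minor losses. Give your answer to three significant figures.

H ≈ 32.9 m

Pipe 1: V = 1.324 m/s, Re = 2.63×10^5, ε/D = 2.40×10^-4, f = 0.01686, h_1 = f(L/D)V²/2g = 3.900 m
Pipe 2: V = 0.4133 m/s, Re = 1.47×10^5, ε/D = 2.99×10^-4, f = 0.01846, h_2 = f(L/D)V²/2g = 0.6752 m
Pipe 3: V = 2.366 m/s, Re = 3.51×10^5, ε/D = 6.63×10^-4, f = 0.01904, h_3 = f(L/D)V²/2g = 28.28 m
Series → Q common, losses add: H = Σh = 32.85 m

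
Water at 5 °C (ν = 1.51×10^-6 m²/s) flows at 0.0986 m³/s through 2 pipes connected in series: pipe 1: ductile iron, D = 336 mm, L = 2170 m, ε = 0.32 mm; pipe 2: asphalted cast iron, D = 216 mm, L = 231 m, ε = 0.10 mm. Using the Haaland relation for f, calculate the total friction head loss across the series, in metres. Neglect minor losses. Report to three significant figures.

H ≈ 15.3 m

Pipe 1: V = 1.112 m/s, Re = 2.47×10^5, ε/D = 9.52×10^-4, f = 0.02049, h_1 = f(L/D)V²/2g = 8.342 m
Pipe 2: V = 2.691 m/s, Re = 3.85×10^5, ε/D = 4.63×10^-4, f = 0.01758, h_2 = f(L/D)V²/2g = 6.937 m
Series → Q common, losses add: H = Σh = 15.28 m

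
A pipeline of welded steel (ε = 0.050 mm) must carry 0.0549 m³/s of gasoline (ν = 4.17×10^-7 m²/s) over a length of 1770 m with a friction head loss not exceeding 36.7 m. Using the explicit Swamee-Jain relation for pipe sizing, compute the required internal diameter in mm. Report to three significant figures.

D ≈ 182 mm

Swamee-Jain (Type III): D = 0.66·[ε^1.25·(LQ²/(gh_f))^4.75 + ν·Q^9.4·(L/(gh_f))^5.2]^0.04
LQ²/(gh_f) = 0.01482; L/(gh_f) = 4.916
Term 1 = ε^1.25·(…)^4.75 = 8.61×10^-15; Term 2 = ν·Q^9.4·(…)^5.2 = 2.34×10^-15
D = 0.66·(8.61×10^-15 + 2.34×10^-15)^0.04 = 0.1824 m = 182 mm
Check: V = 2.10 m/s, Re = 9.19×10^5, f = 0.01558, h_f = 34.0 m ≈ 36.7 m ✓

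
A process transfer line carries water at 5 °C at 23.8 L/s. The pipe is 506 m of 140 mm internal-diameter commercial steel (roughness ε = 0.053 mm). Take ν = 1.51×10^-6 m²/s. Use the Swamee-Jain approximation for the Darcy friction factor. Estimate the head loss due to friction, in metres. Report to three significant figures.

V = 4Q/(πD²) = 4·0.0238/(π·0.140²) = 1.546 m/s
Re = VD/ν = 1.546·0.140/1.51×10^-6 = 1.43×10^5 → turbulent
ε/D = 0.053/140 = 3.79×10^-4
Swamee-Jain: f = 0.01896
h_f = f(L/D)V²/(2g) = 0.01896·(506/0.140)·1.546²/(2·9.81) = 8.347 m

h_f ≈ 8.35 m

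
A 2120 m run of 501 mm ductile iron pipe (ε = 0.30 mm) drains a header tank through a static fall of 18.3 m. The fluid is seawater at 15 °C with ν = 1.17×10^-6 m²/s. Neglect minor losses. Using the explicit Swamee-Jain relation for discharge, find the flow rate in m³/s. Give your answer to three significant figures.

Q ≈ 0.430 m³/s

Swamee-Jain (Type II): Q = -0.965·√(gD⁵h_f/L)·ln[ε/(3.7D) + √(3.17ν²L/(gD³h_f))]
√(gD⁵h_f/L) = √(9.81·0.501⁵·18.3/2120) = 0.05170
ε/(3.7D) = 1.62×10^-4; √(3.17ν²L/(gD³h_f)) = 2.02×10^-5
Q = -0.965·0.05170·ln(1.820×10^-4) = 0.4296 m³/s
Check: V = 2.18 m/s, Re = 9.33×10^5, f = 0.01797, h_f = 18.4 m ≈ 18.3 m ✓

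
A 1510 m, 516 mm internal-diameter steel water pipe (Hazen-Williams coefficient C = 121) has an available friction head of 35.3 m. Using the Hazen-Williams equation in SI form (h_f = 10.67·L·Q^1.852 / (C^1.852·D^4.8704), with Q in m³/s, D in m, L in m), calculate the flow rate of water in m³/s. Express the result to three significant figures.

Q ≈ 0.778 m³/s

Rearranging: Q = [h_f·C^1.852·D^4.8704 / (10.67·L)]^(1/1.852)
Q = [35.3·121^1.852·0.516^4.8704 / (10.67·1510)]^0.540 = 0.7783 m³/s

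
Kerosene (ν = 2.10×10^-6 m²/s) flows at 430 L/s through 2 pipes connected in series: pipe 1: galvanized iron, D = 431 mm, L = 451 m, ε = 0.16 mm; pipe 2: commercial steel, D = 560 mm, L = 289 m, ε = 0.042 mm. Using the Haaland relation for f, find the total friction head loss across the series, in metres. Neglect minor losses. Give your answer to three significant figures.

H ≈ 8.79 m

Pipe 1: V = 2.947 m/s, Re = 6.05×10^5, ε/D = 3.71×10^-4, f = 0.01654, h_1 = f(L/D)V²/2g = 7.661 m
Pipe 2: V = 1.746 m/s, Re = 4.66×10^5, ε/D = 7.50×10^-5, f = 0.01410, h_2 = f(L/D)V²/2g = 1.131 m
Series → Q common, losses add: H = Σh = 8.792 m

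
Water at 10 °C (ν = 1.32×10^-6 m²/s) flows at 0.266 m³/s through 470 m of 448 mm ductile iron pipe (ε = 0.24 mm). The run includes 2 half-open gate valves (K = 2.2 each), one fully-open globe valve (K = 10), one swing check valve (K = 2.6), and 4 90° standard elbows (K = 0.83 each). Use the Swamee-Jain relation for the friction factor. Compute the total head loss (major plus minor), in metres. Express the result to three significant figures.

H_L ≈ 5.67 m

V = 4Q/(πD²) = 1.687 m/s; V²/2g = 0.1451 m
Re = 5.73×10^5, ε/D = 5.36×10^-4 → f = 0.01789 (Swamee-Jain)
Major: h_f = f(L/D)·V²/2g = 0.01789·1049·0.1451 = 2.723 m
Minor: ΣK = 20.3; h_m = ΣK·V²/2g = 2.949 m
Total H_L = 2.723 + 2.949 = 5.672 m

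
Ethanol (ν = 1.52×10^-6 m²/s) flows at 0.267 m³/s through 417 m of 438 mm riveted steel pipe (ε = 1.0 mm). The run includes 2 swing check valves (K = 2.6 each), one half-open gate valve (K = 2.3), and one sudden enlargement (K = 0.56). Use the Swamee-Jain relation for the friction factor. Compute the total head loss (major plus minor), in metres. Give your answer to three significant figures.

V = 4Q/(πD²) = 1.772 m/s; V²/2g = 0.1600 m
Re = 5.11×10^5, ε/D = 0.00228 → f = 0.02470 (Swamee-Jain)
Major: h_f = f(L/D)·V²/2g = 0.02470·952.1·0.1600 = 3.764 m
Minor: ΣK = 8.06; h_m = ΣK·V²/2g = 1.290 m
Total H_L = 3.764 + 1.290 = 5.054 m

H_L ≈ 5.05 m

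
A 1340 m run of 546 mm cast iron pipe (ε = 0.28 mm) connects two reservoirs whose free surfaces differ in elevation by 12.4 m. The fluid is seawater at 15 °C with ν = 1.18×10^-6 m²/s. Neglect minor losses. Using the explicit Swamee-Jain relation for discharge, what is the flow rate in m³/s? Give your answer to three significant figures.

Q ≈ 0.561 m³/s

Swamee-Jain (Type II): Q = -0.965·√(gD⁵h_f/L)·ln[ε/(3.7D) + √(3.17ν²L/(gD³h_f))]
√(gD⁵h_f/L) = √(9.81·0.546⁵·12.4/1340) = 0.06637
ε/(3.7D) = 1.39×10^-4; √(3.17ν²L/(gD³h_f)) = 1.73×10^-5
Q = -0.965·0.06637·ln(1.559×10^-4) = 0.5615 m³/s
Check: V = 2.40 m/s, Re = 1.11×10^6, f = 0.01734, h_f = 12.5 m ≈ 12.4 m ✓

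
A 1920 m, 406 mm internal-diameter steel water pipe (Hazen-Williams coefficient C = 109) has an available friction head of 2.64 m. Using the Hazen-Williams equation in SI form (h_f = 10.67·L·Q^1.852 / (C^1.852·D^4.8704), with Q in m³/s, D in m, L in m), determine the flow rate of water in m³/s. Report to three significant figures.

Rearranging: Q = [h_f·C^1.852·D^4.8704 / (10.67·L)]^(1/1.852)
Q = [2.64·109^1.852·0.406^4.8704 / (10.67·1920)]^0.540 = 0.08083 m³/s

Q ≈ 0.0808 m³/s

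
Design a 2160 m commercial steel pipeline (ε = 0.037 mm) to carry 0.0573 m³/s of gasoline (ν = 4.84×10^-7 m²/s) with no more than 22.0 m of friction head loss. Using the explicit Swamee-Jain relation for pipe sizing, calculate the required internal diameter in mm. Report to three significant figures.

Swamee-Jain (Type III): D = 0.66·[ε^1.25·(LQ²/(gh_f))^4.75 + ν·Q^9.4·(L/(gh_f))^5.2]^0.04
LQ²/(gh_f) = 0.03286; L/(gh_f) = 10.01
Term 1 = ε^1.25·(…)^4.75 = 2.60×10^-13; Term 2 = ν·Q^9.4·(…)^5.2 = 1.63×10^-13
D = 0.66·(2.60×10^-13 + 1.63×10^-13)^0.04 = 0.2112 m = 211 mm
Check: V = 1.64 m/s, Re = 7.14×10^5, f = 0.01483, h_f = 20.7 m ≈ 22.0 m ✓

D ≈ 211 mm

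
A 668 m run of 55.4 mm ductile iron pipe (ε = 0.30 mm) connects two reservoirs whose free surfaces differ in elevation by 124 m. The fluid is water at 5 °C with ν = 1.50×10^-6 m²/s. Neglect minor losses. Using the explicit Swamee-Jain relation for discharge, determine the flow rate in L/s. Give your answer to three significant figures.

Q ≈ 6.05 L/s

Swamee-Jain (Type II): Q = -0.965·√(gD⁵h_f/L)·ln[ε/(3.7D) + √(3.17ν²L/(gD³h_f))]
√(gD⁵h_f/L) = √(9.81·0.0554⁵·124/668) = 9.748×10^-4
ε/(3.7D) = 0.00146; √(3.17ν²L/(gD³h_f)) = 1.52×10^-4
Q = -0.965·9.748×10^-4·ln(0.001615) = 0.006047 m³/s
Check: V = 2.51 m/s, Re = 9.27×10^4, f = 0.03234, h_f = 125 m ≈ 124 m ✓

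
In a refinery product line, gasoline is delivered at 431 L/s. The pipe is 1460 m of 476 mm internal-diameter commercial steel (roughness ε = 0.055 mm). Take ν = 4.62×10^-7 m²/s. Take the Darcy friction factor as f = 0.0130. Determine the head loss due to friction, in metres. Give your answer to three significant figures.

h_f ≈ 11.9 m

V = 4Q/(πD²) = 4·0.431/(π·0.476²) = 2.422 m/s
h_f = f(L/D)V²/(2g) = 0.01300·(1460/0.476)·2.422²/(2·9.81) = 11.92 m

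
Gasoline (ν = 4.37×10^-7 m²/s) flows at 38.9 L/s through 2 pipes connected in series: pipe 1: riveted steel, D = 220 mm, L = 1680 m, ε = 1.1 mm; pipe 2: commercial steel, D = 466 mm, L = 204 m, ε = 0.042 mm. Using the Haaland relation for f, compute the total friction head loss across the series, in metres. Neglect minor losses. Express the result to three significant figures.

Pipe 1: V = 1.023 m/s, Re = 5.15×10^5, ε/D = 0.00500, f = 0.03060, h_1 = f(L/D)V²/2g = 12.47 m
Pipe 2: V = 0.2281 m/s, Re = 2.43×10^5, ε/D = 9.01×10^-5, f = 0.01563, h_2 = f(L/D)V²/2g = 0.01814 m
Series → Q common, losses add: H = Σh = 12.49 m

H ≈ 12.5 m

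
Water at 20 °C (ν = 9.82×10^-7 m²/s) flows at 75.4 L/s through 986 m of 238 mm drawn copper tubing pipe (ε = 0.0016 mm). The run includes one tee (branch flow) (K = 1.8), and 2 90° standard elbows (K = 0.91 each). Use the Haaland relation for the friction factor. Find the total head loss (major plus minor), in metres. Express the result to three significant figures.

H_L ≈ 8.78 m

V = 4Q/(πD²) = 1.695 m/s; V²/2g = 0.1464 m
Re = 4.11×10^5, ε/D = 6.72×10^-6 → f = 0.01360 (Haaland)
Major: h_f = f(L/D)·V²/2g = 0.01360·4143·0.1464 = 8.249 m
Minor: ΣK = 3.62; h_m = ΣK·V²/2g = 0.5300 m
Total H_L = 8.249 + 0.5300 = 8.779 m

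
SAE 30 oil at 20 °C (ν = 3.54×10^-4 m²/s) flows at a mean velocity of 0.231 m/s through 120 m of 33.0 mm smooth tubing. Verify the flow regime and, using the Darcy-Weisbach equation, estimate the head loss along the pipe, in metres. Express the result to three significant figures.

Re = VD/ν = 0.231·0.03300/3.54×10^-4 = 21.5 → laminar (Re < 2300)
f = 64/Re = 2.972
h_f = f(L/D)V²/(2g) = 2.972·(120/0.03300)·0.231²/(2·9.81) = 29.39 m

h_f ≈ 29.4 m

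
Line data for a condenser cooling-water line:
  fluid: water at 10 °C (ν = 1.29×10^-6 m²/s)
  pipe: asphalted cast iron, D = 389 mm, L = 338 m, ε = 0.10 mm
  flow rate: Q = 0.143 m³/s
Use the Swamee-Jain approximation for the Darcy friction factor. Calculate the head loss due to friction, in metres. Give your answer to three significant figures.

V = 4Q/(πD²) = 4·0.143/(π·0.389²) = 1.203 m/s
Re = VD/ν = 1.203·0.389/1.29×10^-6 = 3.63×10^5 → turbulent
ε/D = 0.10/389 = 2.57×10^-4
Swamee-Jain: f = 0.01645
h_f = f(L/D)V²/(2g) = 0.01645·(338/0.389)·1.203²/(2·9.81) = 1.055 m

h_f ≈ 1.05 m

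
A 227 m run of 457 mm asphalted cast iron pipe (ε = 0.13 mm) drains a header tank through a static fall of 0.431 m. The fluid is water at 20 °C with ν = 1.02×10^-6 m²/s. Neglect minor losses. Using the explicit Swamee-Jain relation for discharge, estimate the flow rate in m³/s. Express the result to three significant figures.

Q ≈ 0.168 m³/s

Swamee-Jain (Type II): Q = -0.965·√(gD⁵h_f/L)·ln[ε/(3.7D) + √(3.17ν²L/(gD³h_f))]
√(gD⁵h_f/L) = √(9.81·0.457⁵·0.431/227) = 0.01927
ε/(3.7D) = 7.69×10^-5; √(3.17ν²L/(gD³h_f)) = 4.31×10^-5
Q = -0.965·0.01927·ln(1.200×10^-4) = 0.1679 m³/s
Check: V = 1.02 m/s, Re = 4.59×10^5, f = 0.01635, h_f = 0.434 m ≈ 0.431 m ✓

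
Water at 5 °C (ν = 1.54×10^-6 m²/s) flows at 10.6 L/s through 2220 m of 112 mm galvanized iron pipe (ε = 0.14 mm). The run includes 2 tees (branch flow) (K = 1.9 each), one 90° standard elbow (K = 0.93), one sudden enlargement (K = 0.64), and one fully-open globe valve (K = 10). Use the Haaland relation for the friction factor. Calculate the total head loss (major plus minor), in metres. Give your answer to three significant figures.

H_L ≈ 28.1 m

V = 4Q/(πD²) = 1.076 m/s; V²/2g = 0.05900 m
Re = 7.82×10^4, ε/D = 0.00125 → f = 0.02328 (Haaland)
Major: h_f = f(L/D)·V²/2g = 0.02328·19821·0.05900 = 27.22 m
Minor: ΣK = 15.4; h_m = ΣK·V²/2g = 0.9068 m
Total H_L = 27.22 + 0.9068 = 28.13 m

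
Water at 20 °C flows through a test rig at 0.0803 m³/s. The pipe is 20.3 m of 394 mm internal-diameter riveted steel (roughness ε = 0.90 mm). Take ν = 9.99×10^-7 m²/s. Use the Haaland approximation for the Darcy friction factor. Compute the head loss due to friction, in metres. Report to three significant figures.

V = 4Q/(πD²) = 4·0.0803/(π·0.394²) = 0.6586 m/s
Re = VD/ν = 0.6586·0.394/9.99×10^-7 = 2.60×10^5 → turbulent
ε/D = 0.90/394 = 0.00228
Haaland: f = 0.02488
h_f = f(L/D)V²/(2g) = 0.02488·(20.3/0.394)·0.6586²/(2·9.81) = 0.02834 m

h_f ≈ 0.0283 m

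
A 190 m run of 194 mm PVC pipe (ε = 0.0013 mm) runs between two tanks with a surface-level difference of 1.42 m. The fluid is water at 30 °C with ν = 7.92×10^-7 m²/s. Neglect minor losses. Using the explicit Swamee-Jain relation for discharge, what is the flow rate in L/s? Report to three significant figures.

Q ≈ 41.9 L/s

Swamee-Jain (Type II): Q = -0.965·√(gD⁵h_f/L)·ln[ε/(3.7D) + √(3.17ν²L/(gD³h_f))]
√(gD⁵h_f/L) = √(9.81·0.194⁵·1.42/190) = 0.004489
ε/(3.7D) = 1.81×10^-6; √(3.17ν²L/(gD³h_f)) = 6.09×10^-5
Q = -0.965·0.004489·ln(6.276×10^-5) = 0.04191 m³/s
Check: V = 1.42 m/s, Re = 3.47×10^5, f = 0.01407, h_f = 1.41 m ≈ 1.42 m ✓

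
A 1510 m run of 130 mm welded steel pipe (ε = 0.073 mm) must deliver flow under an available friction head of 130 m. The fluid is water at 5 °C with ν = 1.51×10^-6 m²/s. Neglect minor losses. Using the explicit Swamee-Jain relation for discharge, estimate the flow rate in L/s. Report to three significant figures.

Swamee-Jain (Type II): Q = -0.965·√(gD⁵h_f/L)·ln[ε/(3.7D) + √(3.17ν²L/(gD³h_f))]
√(gD⁵h_f/L) = √(9.81·0.130⁵·130/1510) = 0.005600
ε/(3.7D) = 1.52×10^-4; √(3.17ν²L/(gD³h_f)) = 6.24×10^-5
Q = -0.965·0.005600·ln(2.142×10^-4) = 0.04566 m³/s
Check: V = 3.44 m/s, Re = 2.96×10^5, f = 0.01869, h_f = 131 m ≈ 130 m ✓

Q ≈ 45.7 L/s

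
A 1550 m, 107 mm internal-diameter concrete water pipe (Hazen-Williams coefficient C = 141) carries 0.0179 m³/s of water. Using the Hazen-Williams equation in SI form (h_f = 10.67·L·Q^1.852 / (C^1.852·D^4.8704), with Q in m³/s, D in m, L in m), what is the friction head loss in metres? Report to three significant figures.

h_f ≈ 53.7 m

h_f = 10.67·1550·0.0179^1.852 / (141^1.852·0.107^4.8704) = 53.67 m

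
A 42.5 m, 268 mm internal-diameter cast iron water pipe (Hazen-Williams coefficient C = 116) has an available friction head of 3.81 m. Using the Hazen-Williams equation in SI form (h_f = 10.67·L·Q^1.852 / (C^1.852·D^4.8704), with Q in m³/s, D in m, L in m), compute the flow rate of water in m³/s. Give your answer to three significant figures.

Rearranging: Q = [h_f·C^1.852·D^4.8704 / (10.67·L)]^(1/1.852)
Q = [3.81·116^1.852·0.268^4.8704 / (10.67·42.5)]^0.540 = 0.2753 m³/s

Q ≈ 0.275 m³/s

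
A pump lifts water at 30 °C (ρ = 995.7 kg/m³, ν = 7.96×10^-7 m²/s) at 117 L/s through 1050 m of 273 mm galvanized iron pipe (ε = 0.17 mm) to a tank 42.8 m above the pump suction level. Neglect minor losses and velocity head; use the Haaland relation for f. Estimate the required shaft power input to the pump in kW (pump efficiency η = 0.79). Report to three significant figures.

V = 4Q/(πD²) = 1.999 m/s; Re = 6.86×10^5; ε/D = 6.23×10^-4; f = 0.01813
h_f = f(L/D)V²/2g = 14.20 m
Total head H = z + h_f = 42.8 + 14.20 = 57.00 m
P_hyd = ρgQH = 995.7·9.81·0.117·57.00 = 65.14 kW
P_shaft = P_hyd/η = 65.14/0.79 = 82.45 kW

P_shaft ≈ 82.5 kW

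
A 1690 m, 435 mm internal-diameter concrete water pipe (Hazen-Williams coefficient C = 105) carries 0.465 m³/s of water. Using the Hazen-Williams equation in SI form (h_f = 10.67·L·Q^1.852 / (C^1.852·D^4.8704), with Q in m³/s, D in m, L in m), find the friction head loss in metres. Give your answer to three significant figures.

h_f = 10.67·1690·0.465^1.852 / (105^1.852·0.435^4.8704) = 45.46 m

h_f ≈ 45.5 m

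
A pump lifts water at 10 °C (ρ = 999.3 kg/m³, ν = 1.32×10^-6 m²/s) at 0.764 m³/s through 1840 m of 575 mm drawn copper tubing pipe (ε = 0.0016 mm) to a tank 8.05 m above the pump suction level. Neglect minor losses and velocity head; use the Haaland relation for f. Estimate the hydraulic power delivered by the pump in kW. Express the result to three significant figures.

V = 4Q/(πD²) = 2.942 m/s; Re = 1.28×10^6; ε/D = 2.78×10^-6; f = 0.01117
h_f = f(L/D)V²/2g = 15.77 m
Total head H = z + h_f = 8.05 + 15.77 = 23.82 m
P_hyd = ρgQH = 999.3·9.81·0.764·23.82 = 178.4 kW

P_hyd ≈ 178 kW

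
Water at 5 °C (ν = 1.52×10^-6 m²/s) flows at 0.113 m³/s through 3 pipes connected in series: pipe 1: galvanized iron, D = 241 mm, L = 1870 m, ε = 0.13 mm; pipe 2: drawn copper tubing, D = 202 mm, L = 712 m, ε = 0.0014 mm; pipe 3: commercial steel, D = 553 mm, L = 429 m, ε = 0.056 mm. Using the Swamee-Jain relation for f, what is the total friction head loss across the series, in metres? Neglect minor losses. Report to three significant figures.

Pipe 1: V = 2.477 m/s, Re = 3.93×10^5, ε/D = 5.39×10^-4, f = 0.01825, h_1 = f(L/D)V²/2g = 44.28 m
Pipe 2: V = 3.526 m/s, Re = 4.69×10^5, ε/D = 6.93×10^-6, f = 0.01335, h_2 = f(L/D)V²/2g = 29.82 m
Pipe 3: V = 0.4705 m/s, Re = 1.71×10^5, ε/D = 1.01×10^-4, f = 0.01681, h_3 = f(L/D)V²/2g = 0.1471 m
Series → Q common, losses add: H = Σh = 74.25 m

H ≈ 74.2 m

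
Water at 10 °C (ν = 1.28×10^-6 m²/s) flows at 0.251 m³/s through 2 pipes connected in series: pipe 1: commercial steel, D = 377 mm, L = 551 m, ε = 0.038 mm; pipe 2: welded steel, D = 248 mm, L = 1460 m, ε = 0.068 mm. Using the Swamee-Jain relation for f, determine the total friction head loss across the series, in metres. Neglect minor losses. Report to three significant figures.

Pipe 1: V = 2.249 m/s, Re = 6.62×10^5, ε/D = 1.01×10^-4, f = 0.01404, h_1 = f(L/D)V²/2g = 5.289 m
Pipe 2: V = 5.196 m/s, Re = 1.01×10^6, ε/D = 2.74×10^-4, f = 0.01552, h_2 = f(L/D)V²/2g = 125.7 m
Series → Q common, losses add: H = Σh = 131.0 m

H ≈ 131 m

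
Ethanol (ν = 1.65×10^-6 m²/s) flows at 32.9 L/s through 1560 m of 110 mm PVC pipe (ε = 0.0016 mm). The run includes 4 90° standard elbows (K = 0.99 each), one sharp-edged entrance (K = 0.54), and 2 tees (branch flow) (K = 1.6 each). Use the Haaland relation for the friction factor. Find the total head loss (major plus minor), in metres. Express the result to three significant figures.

H_L ≈ 136 m

V = 4Q/(πD²) = 3.462 m/s; V²/2g = 0.6109 m
Re = 2.31×10^5, ε/D = 1.45×10^-5 → f = 0.01517 (Haaland)
Major: h_f = f(L/D)·V²/2g = 0.01517·14182·0.6109 = 131.4 m
Minor: ΣK = 7.70; h_m = ΣK·V²/2g = 4.704 m
Total H_L = 131.4 + 4.704 = 136.2 m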